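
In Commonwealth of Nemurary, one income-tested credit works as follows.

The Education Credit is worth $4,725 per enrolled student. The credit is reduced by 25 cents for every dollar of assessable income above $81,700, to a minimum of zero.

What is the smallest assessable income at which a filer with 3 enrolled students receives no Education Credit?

Full credit = 3 × $4,725 = $14,175.
The credit falls by 25% of each dollar above $81,700, so it reaches zero when the excess is $14,175 / 25% = $56,700: income = $81,700 + $56,700 = $138,400.

$138,400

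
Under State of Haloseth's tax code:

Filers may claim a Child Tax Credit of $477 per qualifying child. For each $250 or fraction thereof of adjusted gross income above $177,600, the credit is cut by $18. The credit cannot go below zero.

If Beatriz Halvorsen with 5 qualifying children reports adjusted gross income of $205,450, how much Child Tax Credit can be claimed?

Child Tax Credit: base = 5 × $477 = $2,385. income exceeds $177,600 by $27,850, which is 112 full-or-partial $250 increments; reduction = 112 × $18 = $2,016, leaving $369.

$369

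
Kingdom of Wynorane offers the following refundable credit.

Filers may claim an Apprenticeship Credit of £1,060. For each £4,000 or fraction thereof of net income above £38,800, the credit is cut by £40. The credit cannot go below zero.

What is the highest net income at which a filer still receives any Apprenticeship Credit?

£142,800

After 26 increments the reduction is 26 × £40 = £1,040, leaving £20; one more increment wipes it out. Increment 26 ends at excess 26 × £4,000 = £104,000, so the highest qualifying income is £38,800 + £104,000 = £142,800.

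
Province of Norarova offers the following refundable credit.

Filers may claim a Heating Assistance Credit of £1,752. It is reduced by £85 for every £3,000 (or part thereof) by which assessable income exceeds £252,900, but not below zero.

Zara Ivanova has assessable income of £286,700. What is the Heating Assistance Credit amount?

Heating Assistance Credit: income exceeds £252,900 by £33,800, which is 12 full-or-partial £3,000 increments; reduction = 12 × £85 = £1,020, leaving £732.

£732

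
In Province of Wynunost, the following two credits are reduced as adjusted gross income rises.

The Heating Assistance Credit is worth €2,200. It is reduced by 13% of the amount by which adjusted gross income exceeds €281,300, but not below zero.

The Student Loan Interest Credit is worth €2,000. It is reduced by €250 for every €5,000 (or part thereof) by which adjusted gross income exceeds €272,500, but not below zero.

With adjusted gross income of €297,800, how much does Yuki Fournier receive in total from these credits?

Heating Assistance Credit: 13% of the €16,500 excess over €281,300 is €2,145; credit = €2,200 − €2,145 = €55.
Student Loan Interest Credit: income exceeds €272,500 by €25,300, which is 6 full-or-partial €5,000 increments; reduction = 6 × €250 = €1,500, leaving €500.
Total: €55 + €500 = €555.

€555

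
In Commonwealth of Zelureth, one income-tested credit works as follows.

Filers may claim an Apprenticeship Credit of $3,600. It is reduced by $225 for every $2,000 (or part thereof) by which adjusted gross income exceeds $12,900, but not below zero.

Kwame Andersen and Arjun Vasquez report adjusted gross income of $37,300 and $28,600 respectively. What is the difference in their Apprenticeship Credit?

Kwame ($37,300): Apprenticeship Credit: income exceeds $12,900 by $24,400, which is 13 full-or-partial $2,000 increments; reduction = 13 × $225 = $2,925, leaving $675.
Arjun ($28,600): Apprenticeship Credit: income exceeds $12,900 by $15,700, which is 8 full-or-partial $2,000 increments; reduction = 8 × $225 = $1,800, leaving $1,800.
Difference: |$675 − $1,800| = $1,125.

$1,125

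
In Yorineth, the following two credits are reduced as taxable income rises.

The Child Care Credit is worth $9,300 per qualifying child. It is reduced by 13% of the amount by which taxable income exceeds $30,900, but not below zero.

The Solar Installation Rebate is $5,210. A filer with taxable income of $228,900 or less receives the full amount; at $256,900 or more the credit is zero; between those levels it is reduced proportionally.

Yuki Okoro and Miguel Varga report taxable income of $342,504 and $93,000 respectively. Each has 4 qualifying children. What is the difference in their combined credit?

Yuki ($342,504): Child Care Credit: base = 4 × $9,300 = $37,200. 13% of the $311,604 excess over $30,900 is $40,508.52 ≥ base, so the credit is $0. Solar Installation Rebate: $342,504 is at or above $256,900, so the credit is $0. total $0 + $0 = $0
Miguel ($93,000): Child Care Credit: base = 4 × $9,300 = $37,200. 13% of the $62,100 excess over $30,900 is $8,073; credit = $37,200 − $8,073 = $29,127. Solar Installation Rebate: $93,000 is at or below the $228,900 threshold, so the full $5,210 applies. total $29,127 + $5,210 = $34,337
Difference: |$0 − $34,337| = $34,337.

$34,337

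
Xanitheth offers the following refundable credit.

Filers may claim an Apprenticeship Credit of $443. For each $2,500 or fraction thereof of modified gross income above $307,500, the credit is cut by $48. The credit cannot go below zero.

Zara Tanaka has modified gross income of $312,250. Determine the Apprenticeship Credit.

$347

Apprenticeship Credit: income exceeds $307,500 by $4,750, which is 2 full-or-partial $2,500 increments; reduction = 2 × $48 = $96, leaving $347.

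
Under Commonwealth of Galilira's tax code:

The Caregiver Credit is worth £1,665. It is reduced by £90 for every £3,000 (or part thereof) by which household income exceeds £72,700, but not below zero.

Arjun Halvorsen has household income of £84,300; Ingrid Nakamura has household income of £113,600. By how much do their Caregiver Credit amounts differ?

Arjun (£84,300): Caregiver Credit: income exceeds £72,700 by £11,600, which is 4 full-or-partial £3,000 increments; reduction = 4 × £90 = £360, leaving £1,305.
Ingrid (£113,600): Caregiver Credit: income exceeds £72,700 by £40,900, which is 14 full-or-partial £3,000 increments; reduction = 14 × £90 = £1,260, leaving £405.
Difference: |£1,305 − £405| = £900.

£900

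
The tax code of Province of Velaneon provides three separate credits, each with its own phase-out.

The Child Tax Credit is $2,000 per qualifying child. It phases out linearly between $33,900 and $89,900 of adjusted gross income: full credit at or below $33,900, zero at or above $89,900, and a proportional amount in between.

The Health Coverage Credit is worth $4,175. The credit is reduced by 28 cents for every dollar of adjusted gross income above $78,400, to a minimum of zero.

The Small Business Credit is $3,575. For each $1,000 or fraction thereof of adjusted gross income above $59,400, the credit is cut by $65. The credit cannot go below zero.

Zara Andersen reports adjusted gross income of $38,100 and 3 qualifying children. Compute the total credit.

Child Tax Credit: base = 3 × $2,000 = $6,000. $38,100 is $4,200 into a $56,000 phase-out range, leaving 51,800/56,000 of the credit: $6,000 × 51,800/56,000 = $5,550.
Health Coverage Credit: $38,100 is at or below the $78,400 threshold, so the full $4,175 applies.
Small Business Credit: $38,100 is at or below the $59,400 threshold, so the full $3,575 applies.
Total: $5,550 + $4,175 + $3,575 = $13,300.

$13,300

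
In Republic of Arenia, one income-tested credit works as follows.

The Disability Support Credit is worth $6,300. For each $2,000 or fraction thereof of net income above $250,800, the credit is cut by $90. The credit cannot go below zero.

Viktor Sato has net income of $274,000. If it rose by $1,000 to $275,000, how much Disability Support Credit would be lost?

At $274,000 — income exceeds $250,800 by $23,200, which is 12 full-or-partial $2,000 increments; reduction = 12 × $90 = $1,080, leaving $5,220.
At $275,000 — income exceeds $250,800 by $24,200, which is 13 full-or-partial $2,000 increments; reduction = 13 × $90 = $1,170, leaving $5,130.
Lost: $5,220 − $5,130 = $90.

$90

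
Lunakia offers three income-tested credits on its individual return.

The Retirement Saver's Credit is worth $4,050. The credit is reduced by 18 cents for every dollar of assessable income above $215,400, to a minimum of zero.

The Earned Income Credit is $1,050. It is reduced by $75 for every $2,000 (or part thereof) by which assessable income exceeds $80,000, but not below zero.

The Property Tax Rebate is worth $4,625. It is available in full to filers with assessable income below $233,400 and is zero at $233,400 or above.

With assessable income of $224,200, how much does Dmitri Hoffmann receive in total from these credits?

$7,091

Retirement Saver's Credit: 18% of the $8,800 excess over $215,400 is $1,584; credit = $4,050 − $1,584 = $2,466.
Earned Income Credit: income exceeds $80,000 by $144,200 → 73 increments × $75 = $5,475 ≥ base, so the credit is $0.
Property Tax Rebate: $224,200 is below the $233,400 cutoff, so the full $4,625 applies.
Total: $2,466 + $0 + $4,625 = $7,091.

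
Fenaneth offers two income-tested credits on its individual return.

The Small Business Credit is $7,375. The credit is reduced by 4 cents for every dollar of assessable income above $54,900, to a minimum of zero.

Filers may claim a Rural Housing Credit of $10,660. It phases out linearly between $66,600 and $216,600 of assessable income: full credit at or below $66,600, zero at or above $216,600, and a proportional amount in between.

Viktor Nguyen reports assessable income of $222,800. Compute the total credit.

Small Business Credit: 4% of the $167,900 excess over $54,900 is $6,716; credit = $7,375 − $6,716 = $659.
Rural Housing Credit: $222,800 is at or above $216,600, so the credit is $0.
Total: $659 + $0 = $659.

$659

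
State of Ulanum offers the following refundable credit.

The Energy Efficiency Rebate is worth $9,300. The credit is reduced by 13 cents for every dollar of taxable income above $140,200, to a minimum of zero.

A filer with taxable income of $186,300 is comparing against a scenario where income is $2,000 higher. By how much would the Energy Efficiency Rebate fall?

At $186,300 — 13% of the $46,100 excess over $140,200 is $5,993; credit = $9,300 − $5,993 = $3,307.
At $188,300 — 13% of the $48,100 excess over $140,200 is $6,253; credit = $9,300 − $6,253 = $3,047.
Lost: $3,307 − $3,047 = $260.

$260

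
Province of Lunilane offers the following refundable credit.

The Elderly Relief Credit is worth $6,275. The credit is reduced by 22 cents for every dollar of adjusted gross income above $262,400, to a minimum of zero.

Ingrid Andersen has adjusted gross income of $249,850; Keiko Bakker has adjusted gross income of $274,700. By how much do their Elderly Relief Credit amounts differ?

$2,706

Ingrid ($249,850): Elderly Relief Credit: $249,850 is at or below the $262,400 threshold, so the full $6,275 applies.
Keiko ($274,700): Elderly Relief Credit: 22% of the $12,300 excess over $262,400 is $2,706; credit = $6,275 − $2,706 = $3,569.
Difference: |$6,275 − $3,569| = $2,706.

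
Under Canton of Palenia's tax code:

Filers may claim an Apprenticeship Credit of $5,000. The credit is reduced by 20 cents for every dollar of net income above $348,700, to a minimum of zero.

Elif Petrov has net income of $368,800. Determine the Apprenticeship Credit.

$980

Apprenticeship Credit: 20% of the $20,100 excess over $348,700 is $4,020; credit = $5,000 − $4,020 = $980.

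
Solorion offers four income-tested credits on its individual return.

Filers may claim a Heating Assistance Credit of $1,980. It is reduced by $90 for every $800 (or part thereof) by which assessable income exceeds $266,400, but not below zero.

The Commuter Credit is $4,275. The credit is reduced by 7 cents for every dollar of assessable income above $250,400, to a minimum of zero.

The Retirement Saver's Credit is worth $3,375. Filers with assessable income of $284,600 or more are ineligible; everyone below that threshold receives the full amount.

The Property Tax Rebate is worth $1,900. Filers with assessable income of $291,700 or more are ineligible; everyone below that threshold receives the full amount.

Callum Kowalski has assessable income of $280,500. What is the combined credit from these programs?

Heating Assistance Credit: income exceeds $266,400 by $14,100, which is 18 full-or-partial $800 increments; reduction = 18 × $90 = $1,620, leaving $360.
Commuter Credit: 7% of the $30,100 excess over $250,400 is $2,107; credit = $4,275 − $2,107 = $2,168.
Retirement Saver's Credit: $280,500 is below the $284,600 cutoff, so the full $3,375 applies.
Property Tax Rebate: $280,500 is below the $291,700 cutoff, so the full $1,900 applies.
Total: $360 + $2,168 + $3,375 + $1,900 = $7,803.

$7,803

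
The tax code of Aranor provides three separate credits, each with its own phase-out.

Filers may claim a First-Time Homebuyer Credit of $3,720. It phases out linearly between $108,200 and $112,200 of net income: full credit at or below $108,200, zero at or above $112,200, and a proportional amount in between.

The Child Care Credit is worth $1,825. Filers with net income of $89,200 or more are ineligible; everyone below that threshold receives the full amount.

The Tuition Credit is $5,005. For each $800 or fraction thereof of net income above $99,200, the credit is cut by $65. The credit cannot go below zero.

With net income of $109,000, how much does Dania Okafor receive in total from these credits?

$7,136

First-Time Homebuyer Credit: $109,000 is $800 into a $4,000 phase-out range, leaving 3,200/4,000 of the credit: $3,720 × 3,200/4,000 = $2,976.
Child Care Credit: $109,000 meets or exceeds the $89,200 cutoff, so the credit is $0.
Tuition Credit: income exceeds $99,200 by $9,800, which is 13 full-or-partial $800 increments; reduction = 13 × $65 = $845, leaving $4,160.
Total: $2,976 + $0 + $4,160 = $7,136.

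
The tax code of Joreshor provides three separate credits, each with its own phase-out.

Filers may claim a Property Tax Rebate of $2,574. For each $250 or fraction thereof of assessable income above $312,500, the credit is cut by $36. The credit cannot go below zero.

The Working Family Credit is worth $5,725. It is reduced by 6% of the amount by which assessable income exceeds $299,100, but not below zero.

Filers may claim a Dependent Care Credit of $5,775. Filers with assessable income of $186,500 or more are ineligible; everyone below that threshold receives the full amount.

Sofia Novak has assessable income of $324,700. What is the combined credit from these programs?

$4,999

Property Tax Rebate: income exceeds $312,500 by $12,200, which is 49 full-or-partial $250 increments; reduction = 49 × $36 = $1,764, leaving $810.
Working Family Credit: 6% of the $25,600 excess over $299,100 is $1,536; credit = $5,725 − $1,536 = $4,189.
Dependent Care Credit: $324,700 meets or exceeds the $186,500 cutoff, so the credit is $0.
Total: $810 + $4,189 + $0 = $4,999.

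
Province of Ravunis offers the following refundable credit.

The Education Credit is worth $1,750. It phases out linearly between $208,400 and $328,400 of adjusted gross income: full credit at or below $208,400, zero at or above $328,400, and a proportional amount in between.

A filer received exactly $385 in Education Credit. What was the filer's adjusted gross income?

$302,000

$385 is 385/1,750 of the full $1,750, so 1,365/1,750 of the $120,000 range has been used: income = $208,400 + $120,000 × 1,365/1,750 = $302,000.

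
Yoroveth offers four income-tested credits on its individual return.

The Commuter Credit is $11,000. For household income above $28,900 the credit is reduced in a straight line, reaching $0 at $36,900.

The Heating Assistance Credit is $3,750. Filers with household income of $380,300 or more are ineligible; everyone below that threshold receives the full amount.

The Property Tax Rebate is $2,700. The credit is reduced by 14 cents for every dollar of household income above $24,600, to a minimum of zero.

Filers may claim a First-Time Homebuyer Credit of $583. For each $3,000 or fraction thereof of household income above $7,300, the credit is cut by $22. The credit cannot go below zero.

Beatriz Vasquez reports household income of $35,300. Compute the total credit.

Commuter Credit: $35,300 is $6,400 into a $8,000 phase-out range, leaving 1,600/8,000 of the credit: $11,000 × 1,600/8,000 = $2,200.
Heating Assistance Credit: $35,300 is below the $380,300 cutoff, so the full $3,750 applies.
Property Tax Rebate: 14% of the $10,700 excess over $24,600 is $1,498; credit = $2,700 − $1,498 = $1,202.
First-Time Homebuyer Credit: income exceeds $7,300 by $28,000, which is 10 full-or-partial $3,000 increments; reduction = 10 × $22 = $220, leaving $363.
Total: $2,200 + $3,750 + $1,202 + $363 = $7,515.

$7,515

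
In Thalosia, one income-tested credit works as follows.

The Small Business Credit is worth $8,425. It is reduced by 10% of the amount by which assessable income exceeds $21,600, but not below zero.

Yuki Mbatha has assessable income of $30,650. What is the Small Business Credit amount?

$7,520

Small Business Credit: 10% of the $9,050 excess over $21,600 is $905; credit = $8,425 − $905 = $7,520.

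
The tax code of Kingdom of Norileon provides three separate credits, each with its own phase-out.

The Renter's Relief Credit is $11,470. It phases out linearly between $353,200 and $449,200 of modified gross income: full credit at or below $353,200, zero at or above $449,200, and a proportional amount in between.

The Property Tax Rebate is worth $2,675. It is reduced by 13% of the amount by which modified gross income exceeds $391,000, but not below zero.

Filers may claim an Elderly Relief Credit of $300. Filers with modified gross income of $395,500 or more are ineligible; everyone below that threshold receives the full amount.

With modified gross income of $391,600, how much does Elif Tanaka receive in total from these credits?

$9,779

Renter's Relief Credit: $391,600 is $38,400 into a $96,000 phase-out range, leaving 57,600/96,000 of the credit: $11,470 × 57,600/96,000 = $6,882.
Property Tax Rebate: 13% of the $600 excess over $391,000 is $78; credit = $2,675 − $78 = $2,597.
Elderly Relief Credit: $391,600 is below the $395,500 cutoff, so the full $300 applies.
Total: $6,882 + $2,597 + $300 = $9,779.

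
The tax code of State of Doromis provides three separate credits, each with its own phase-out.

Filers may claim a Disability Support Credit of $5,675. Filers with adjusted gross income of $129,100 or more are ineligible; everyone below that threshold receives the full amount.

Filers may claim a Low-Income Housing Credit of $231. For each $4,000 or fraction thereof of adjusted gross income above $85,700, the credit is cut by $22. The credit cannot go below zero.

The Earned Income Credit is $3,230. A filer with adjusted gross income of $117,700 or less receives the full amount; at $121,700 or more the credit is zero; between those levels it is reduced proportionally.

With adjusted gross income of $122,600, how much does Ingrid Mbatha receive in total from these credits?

Disability Support Credit: $122,600 is below the $129,100 cutoff, so the full $5,675 applies.
Low-Income Housing Credit: income exceeds $85,700 by $36,900, which is 10 full-or-partial $4,000 increments; reduction = 10 × $22 = $220, leaving $11.
Earned Income Credit: $122,600 is at or above $121,700, so the credit is $0.
Total: $5,675 + $11 + $0 = $5,686.

$5,686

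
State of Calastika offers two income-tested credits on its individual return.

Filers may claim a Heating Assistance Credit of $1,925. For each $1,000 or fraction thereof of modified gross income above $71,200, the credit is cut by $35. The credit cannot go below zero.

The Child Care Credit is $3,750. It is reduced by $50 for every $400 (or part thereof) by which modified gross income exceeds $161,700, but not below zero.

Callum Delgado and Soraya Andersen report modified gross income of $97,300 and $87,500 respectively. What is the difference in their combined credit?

$350

Callum ($97,300): Heating Assistance Credit: income exceeds $71,200 by $26,100, which is 27 full-or-partial $1,000 increments; reduction = 27 × $35 = $945, leaving $980. Child Care Credit: $97,300 is at or below the $161,700 threshold, so the full $3,750 applies. total $980 + $3,750 = $4,730
Soraya ($87,500): Heating Assistance Credit: income exceeds $71,200 by $16,300, which is 17 full-or-partial $1,000 increments; reduction = 17 × $35 = $595, leaving $1,330. Child Care Credit: $87,500 is at or below the $161,700 threshold, so the full $3,750 applies. total $1,330 + $3,750 = $5,080
Difference: |$4,730 − $5,080| = $350.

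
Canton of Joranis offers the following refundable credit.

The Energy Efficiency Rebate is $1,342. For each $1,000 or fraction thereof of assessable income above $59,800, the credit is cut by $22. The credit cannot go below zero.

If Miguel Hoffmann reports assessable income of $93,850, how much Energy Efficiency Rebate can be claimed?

Energy Efficiency Rebate: income exceeds $59,800 by $34,050, which is 35 full-or-partial $1,000 increments; reduction = 35 × $22 = $770, leaving $572.

$572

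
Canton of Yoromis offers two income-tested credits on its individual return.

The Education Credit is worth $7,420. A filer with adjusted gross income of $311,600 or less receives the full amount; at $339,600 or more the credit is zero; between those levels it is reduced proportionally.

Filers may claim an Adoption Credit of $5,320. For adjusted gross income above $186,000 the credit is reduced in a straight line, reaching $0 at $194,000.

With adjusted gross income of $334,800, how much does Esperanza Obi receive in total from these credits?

Education Credit: $334,800 is $23,200 into a $28,000 phase-out range, leaving 4,800/28,000 of the credit: $7,420 × 4,800/28,000 = $1,272.
Adoption Credit: $334,800 is at or above $194,000, so the credit is $0.
Total: $1,272 + $0 = $1,272.

$1,272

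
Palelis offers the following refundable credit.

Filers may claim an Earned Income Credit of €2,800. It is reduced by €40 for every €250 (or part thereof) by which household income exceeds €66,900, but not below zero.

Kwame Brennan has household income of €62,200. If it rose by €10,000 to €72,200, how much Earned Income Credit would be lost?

€880

At €62,200 — €62,200 is at or below the €66,900 threshold, so the full €2,800 applies.
At €72,200 — income exceeds €66,900 by €5,300, which is 22 full-or-partial €250 increments; reduction = 22 × €40 = €880, leaving €1,920.
Lost: €2,800 − €1,920 = €880.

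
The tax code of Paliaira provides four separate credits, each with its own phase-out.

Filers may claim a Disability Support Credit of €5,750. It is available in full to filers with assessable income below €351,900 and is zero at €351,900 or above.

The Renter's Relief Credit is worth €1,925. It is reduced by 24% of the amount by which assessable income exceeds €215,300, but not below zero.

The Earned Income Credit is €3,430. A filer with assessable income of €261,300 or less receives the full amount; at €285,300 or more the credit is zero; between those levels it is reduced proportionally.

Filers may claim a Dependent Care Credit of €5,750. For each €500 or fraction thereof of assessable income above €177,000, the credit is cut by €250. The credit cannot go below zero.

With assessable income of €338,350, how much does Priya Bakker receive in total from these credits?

€5,750

Disability Support Credit: €338,350 is below the €351,900 cutoff, so the full €5,750 applies.
Renter's Relief Credit: 24% of the €123,050 excess over €215,300 is €29,532 ≥ base, so the credit is €0.
Earned Income Credit: €338,350 is at or above €285,300, so the credit is €0.
Dependent Care Credit: income exceeds €177,000 by €161,350 → 323 increments × €250 = €80,750 ≥ base, so the credit is €0.
Total: €5,750 + €0 + €0 + €0 = €5,750.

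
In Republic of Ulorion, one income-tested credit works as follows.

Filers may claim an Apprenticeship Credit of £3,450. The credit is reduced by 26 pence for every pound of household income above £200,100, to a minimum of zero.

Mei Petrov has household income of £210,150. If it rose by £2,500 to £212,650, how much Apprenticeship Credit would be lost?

£650

At £210,150 — 26% of the £10,050 excess over £200,100 is £2,613; credit = £3,450 − £2,613 = £837.
At £212,650 — 26% of the £12,550 excess over £200,100 is £3,263; credit = £3,450 − £3,263 = £187.
Lost: £837 − £187 = £650.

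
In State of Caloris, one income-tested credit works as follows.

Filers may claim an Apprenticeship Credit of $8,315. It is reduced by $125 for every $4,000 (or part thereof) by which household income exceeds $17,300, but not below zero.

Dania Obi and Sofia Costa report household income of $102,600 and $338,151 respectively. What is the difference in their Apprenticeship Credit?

$5,565

Dania ($102,600): Apprenticeship Credit: income exceeds $17,300 by $85,300, which is 22 full-or-partial $4,000 increments; reduction = 22 × $125 = $2,750, leaving $5,565.
Sofia ($338,151): Apprenticeship Credit: income exceeds $17,300 by $320,851 → 81 increments × $125 = $10,125 ≥ base, so the credit is $0.
Difference: |$5,565 − $0| = $5,565.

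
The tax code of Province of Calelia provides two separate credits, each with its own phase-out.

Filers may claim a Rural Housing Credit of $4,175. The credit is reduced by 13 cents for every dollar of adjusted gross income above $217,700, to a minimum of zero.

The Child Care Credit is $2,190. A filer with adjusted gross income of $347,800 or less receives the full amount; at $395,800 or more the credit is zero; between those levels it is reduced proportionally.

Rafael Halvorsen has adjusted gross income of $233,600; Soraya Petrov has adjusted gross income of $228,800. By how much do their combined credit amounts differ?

Rafael ($233,600): Rural Housing Credit: 13% of the $15,900 excess over $217,700 is $2,067; credit = $4,175 − $2,067 = $2,108. Child Care Credit: $233,600 is at or below the $347,800 threshold, so the full $2,190 applies. total $2,108 + $2,190 = $4,298
Soraya ($228,800): Rural Housing Credit: 13% of the $11,100 excess over $217,700 is $1,443; credit = $4,175 − $1,443 = $2,732. Child Care Credit: $228,800 is at or below the $347,800 threshold, so the full $2,190 applies. total $2,732 + $2,190 = $4,922
Difference: |$4,298 − $4,922| = $624.

$624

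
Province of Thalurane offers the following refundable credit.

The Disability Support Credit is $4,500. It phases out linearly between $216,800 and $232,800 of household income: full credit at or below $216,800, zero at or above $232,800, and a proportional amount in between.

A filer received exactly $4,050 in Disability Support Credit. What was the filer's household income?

$4,050 is 4,050/4,500 of the full $4,500, so 450/4,500 of the $16,000 range has been used: income = $216,800 + $16,000 × 450/4,500 = $218,400.

$218,400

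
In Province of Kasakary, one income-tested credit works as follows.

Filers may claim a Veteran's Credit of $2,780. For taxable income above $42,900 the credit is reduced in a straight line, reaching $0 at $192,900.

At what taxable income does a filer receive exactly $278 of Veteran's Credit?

$278 is 278/2,780 of the full $2,780, so 2,502/2,780 of the $150,000 range has been used: income = $42,900 + $150,000 × 2,502/2,780 = $177,900.

$177,900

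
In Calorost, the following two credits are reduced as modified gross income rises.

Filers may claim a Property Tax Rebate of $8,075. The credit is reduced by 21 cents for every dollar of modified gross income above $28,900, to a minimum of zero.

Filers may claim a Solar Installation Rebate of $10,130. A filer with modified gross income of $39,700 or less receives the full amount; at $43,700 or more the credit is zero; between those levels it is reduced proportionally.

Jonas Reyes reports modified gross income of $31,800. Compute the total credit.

Property Tax Rebate: 21% of the $2,900 excess over $28,900 is $609; credit = $8,075 − $609 = $7,466.
Solar Installation Rebate: $31,800 is at or below the $39,700 threshold, so the full $10,130 applies.
Total: $7,466 + $10,130 = $17,596.

$17,596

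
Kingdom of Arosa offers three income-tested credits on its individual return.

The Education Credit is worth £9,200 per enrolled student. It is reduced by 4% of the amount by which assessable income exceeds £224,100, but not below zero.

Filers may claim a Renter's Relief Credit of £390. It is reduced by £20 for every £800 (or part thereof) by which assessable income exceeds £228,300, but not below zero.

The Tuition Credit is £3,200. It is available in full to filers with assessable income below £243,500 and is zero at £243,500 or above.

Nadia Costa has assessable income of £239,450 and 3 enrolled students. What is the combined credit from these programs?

£30,296

Education Credit: base = 3 × £9,200 = £27,600. 4% of the £15,350 excess over £224,100 is £614; credit = £27,600 − £614 = £26,986.
Renter's Relief Credit: income exceeds £228,300 by £11,150, which is 14 full-or-partial £800 increments; reduction = 14 × £20 = £280, leaving £110.
Tuition Credit: £239,450 is below the £243,500 cutoff, so the full £3,200 applies.
Total: £26,986 + £110 + £3,200 = £30,296.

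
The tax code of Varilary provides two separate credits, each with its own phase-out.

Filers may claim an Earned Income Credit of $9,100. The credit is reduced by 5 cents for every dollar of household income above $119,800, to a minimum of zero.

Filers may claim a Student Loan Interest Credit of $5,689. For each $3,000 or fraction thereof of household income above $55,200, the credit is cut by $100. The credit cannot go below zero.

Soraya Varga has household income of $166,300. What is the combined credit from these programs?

Earned Income Credit: 5% of the $46,500 excess over $119,800 is $2,325; credit = $9,100 − $2,325 = $6,775.
Student Loan Interest Credit: income exceeds $55,200 by $111,100, which is 38 full-or-partial $3,000 increments; reduction = 38 × $100 = $3,800, leaving $1,889.
Total: $6,775 + $1,889 = $8,664.

$8,664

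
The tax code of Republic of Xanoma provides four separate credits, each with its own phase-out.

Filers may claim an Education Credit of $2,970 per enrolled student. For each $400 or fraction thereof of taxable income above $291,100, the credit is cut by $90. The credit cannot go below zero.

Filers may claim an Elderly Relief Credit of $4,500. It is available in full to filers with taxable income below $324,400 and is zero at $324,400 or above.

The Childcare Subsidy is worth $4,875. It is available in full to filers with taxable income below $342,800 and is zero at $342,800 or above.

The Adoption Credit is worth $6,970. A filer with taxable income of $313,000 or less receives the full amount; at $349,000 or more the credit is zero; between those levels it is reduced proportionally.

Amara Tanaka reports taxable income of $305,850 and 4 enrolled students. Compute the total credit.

$24,895

Education Credit: base = 4 × $2,970 = $11,880. income exceeds $291,100 by $14,750, which is 37 full-or-partial $400 increments; reduction = 37 × $90 = $3,330, leaving $8,550.
Elderly Relief Credit: $305,850 is below the $324,400 cutoff, so the full $4,500 applies.
Childcare Subsidy: $305,850 is below the $342,800 cutoff, so the full $4,875 applies.
Adoption Credit: $305,850 is at or below the $313,000 threshold, so the full $6,970 applies.
Total: $8,550 + $4,500 + $4,875 + $6,970 = $24,895.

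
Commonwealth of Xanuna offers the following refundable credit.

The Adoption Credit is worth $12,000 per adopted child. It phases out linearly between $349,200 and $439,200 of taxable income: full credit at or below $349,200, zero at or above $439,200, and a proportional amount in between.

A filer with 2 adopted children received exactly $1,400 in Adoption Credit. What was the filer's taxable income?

Full credit = 2 × $12,000 = $24,000.
$1,400 is 1,400/24,000 of the full $24,000, so 22,600/24,000 of the $90,000 range has been used: income = $349,200 + $90,000 × 22,600/24,000 = $433,950.

$433,950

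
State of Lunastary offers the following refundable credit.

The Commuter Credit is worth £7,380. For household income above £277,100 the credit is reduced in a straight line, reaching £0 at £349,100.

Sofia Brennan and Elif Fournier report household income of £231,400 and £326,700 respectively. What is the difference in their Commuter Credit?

£5,084

Sofia (£231,400): Commuter Credit: £231,400 is at or below the £277,100 threshold, so the full £7,380 applies.
Elif (£326,700): Commuter Credit: £326,700 is £49,600 into a £72,000 phase-out range, leaving 22,400/72,000 of the credit: £7,380 × 22,400/72,000 = £2,296.
Difference: |£7,380 − £2,296| = £5,084.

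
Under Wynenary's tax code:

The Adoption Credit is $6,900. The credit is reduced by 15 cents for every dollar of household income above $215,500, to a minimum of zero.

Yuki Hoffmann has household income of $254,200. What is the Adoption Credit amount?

$1,095

Adoption Credit: 15% of the $38,700 excess over $215,500 is $5,805; credit = $6,900 − $5,805 = $1,095.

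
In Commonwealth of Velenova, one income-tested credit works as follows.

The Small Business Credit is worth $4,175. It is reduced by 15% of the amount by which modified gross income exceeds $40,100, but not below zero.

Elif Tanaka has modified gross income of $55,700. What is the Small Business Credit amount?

Small Business Credit: 15% of the $15,600 excess over $40,100 is $2,340; credit = $4,175 − $2,340 = $1,835.

$1,835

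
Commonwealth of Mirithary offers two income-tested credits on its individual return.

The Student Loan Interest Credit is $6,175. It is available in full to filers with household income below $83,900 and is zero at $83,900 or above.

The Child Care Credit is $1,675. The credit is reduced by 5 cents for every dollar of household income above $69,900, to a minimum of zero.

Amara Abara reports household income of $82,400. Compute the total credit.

Student Loan Interest Credit: $82,400 is below the $83,900 cutoff, so the full $6,175 applies.
Child Care Credit: 5% of the $12,500 excess over $69,900 is $625; credit = $1,675 − $625 = $1,050.
Total: $6,175 + $1,050 = $7,225.

$7,225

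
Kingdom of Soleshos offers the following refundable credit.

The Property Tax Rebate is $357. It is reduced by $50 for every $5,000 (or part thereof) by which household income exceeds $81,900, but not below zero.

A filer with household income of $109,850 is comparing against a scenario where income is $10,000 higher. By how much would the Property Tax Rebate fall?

$57

At $109,850 — income exceeds $81,900 by $27,950, which is 6 full-or-partial $5,000 increments; reduction = 6 × $50 = $300, leaving $57.
At $119,850 — income exceeds $81,900 by $37,950 → 8 increments × $50 = $400 ≥ base, so the credit is $0.
Lost: $57 − $0 = $57.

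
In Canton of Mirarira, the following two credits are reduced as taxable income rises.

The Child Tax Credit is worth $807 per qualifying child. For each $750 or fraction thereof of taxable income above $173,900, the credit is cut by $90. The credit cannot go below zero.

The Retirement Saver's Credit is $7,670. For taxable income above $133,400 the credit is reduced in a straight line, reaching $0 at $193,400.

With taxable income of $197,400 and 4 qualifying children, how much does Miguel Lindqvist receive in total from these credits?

Child Tax Credit: base = 4 × $807 = $3,228. income exceeds $173,900 by $23,500, which is 32 full-or-partial $750 increments; reduction = 32 × $90 = $2,880, leaving $348.
Retirement Saver's Credit: $197,400 is at or above $193,400, so the credit is $0.
Total: $348 + $0 = $348.

$348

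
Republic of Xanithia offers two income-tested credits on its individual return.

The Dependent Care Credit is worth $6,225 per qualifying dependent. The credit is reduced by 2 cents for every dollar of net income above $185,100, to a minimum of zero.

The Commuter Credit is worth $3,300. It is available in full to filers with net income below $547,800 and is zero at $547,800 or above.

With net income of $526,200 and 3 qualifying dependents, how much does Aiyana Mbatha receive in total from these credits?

$15,153

Dependent Care Credit: base = 3 × $6,225 = $18,675. 2% of the $341,100 excess over $185,100 is $6,822; credit = $18,675 − $6,822 = $11,853.
Commuter Credit: $526,200 is below the $547,800 cutoff, so the full $3,300 applies.
Total: $11,853 + $3,300 = $15,153.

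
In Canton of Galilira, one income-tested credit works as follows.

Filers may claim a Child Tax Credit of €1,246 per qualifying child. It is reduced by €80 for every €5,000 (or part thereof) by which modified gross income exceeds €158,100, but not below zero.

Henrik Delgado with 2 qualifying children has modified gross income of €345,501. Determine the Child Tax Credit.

€0

Child Tax Credit: base = 2 × €1,246 = €2,492. income exceeds €158,100 by €187,401 → 38 increments × €80 = €3,040 ≥ base, so the credit is €0.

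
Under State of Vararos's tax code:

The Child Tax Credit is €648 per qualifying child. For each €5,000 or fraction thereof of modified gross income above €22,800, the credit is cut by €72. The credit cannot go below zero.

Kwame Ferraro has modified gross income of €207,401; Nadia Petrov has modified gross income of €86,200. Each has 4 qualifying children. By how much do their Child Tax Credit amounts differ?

€1,656

Kwame (€207,401): Child Tax Credit: base = 4 × €648 = €2,592. income exceeds €22,800 by €184,601 → 37 increments × €72 = €2,664 ≥ base, so the credit is €0.
Nadia (€86,200): Child Tax Credit: base = 4 × €648 = €2,592. income exceeds €22,800 by €63,400, which is 13 full-or-partial €5,000 increments; reduction = 13 × €72 = €936, leaving €1,656.
Difference: |€0 − €1,656| = €1,656.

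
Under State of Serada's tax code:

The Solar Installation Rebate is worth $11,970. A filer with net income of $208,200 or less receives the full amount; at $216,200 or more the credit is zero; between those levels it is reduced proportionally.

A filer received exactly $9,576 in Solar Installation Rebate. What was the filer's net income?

$209,800

$9,576 is 9,576/11,970 of the full $11,970, so 2,394/11,970 of the $8,000 range has been used: income = $208,200 + $8,000 × 2,394/11,970 = $209,800.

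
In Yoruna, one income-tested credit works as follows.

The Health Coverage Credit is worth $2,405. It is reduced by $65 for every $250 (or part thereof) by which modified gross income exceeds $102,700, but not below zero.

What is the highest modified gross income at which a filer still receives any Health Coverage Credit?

After 36 increments the reduction is 36 × $65 = $2,340, leaving $65; one more increment wipes it out. Increment 36 ends at excess 36 × $250 = $9,000, so the highest qualifying income is $102,700 + $9,000 = $111,700.

$111,700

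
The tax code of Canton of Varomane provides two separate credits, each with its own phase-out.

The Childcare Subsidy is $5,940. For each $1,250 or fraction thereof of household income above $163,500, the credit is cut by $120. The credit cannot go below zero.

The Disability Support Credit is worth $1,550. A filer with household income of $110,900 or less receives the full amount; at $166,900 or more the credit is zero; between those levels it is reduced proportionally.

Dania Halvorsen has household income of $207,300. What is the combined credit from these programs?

$1,620

Childcare Subsidy: income exceeds $163,500 by $43,800, which is 36 full-or-partial $1,250 increments; reduction = 36 × $120 = $4,320, leaving $1,620.
Disability Support Credit: $207,300 is at or above $166,900, so the credit is $0.
Total: $1,620 + $0 = $1,620.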